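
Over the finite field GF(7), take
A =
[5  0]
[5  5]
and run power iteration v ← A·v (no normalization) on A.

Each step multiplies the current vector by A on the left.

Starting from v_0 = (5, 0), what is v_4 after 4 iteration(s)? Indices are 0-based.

v_0 = (5, 0).
v_1 = A·v_0 = (4, 4).
v_2 = A·v_1 = (6, 5).
v_3 = A·v_2 = (2, 6).
v_4 = A·v_3 = (3, 5).

v_4 = (3, 5)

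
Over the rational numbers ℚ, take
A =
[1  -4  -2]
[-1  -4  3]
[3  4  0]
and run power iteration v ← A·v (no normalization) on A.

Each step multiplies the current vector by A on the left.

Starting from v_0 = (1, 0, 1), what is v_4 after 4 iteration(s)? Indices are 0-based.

v_0 = (1, 0, 1).
v_1 = A·v_0 = (-1, 2, 3).
v_2 = A·v_1 = (-15, 2, 5).
v_3 = A·v_2 = (-33, 22, -37).
v_4 = A·v_3 = (-47, -166, -11).

v_4 = (-47, -166, -11)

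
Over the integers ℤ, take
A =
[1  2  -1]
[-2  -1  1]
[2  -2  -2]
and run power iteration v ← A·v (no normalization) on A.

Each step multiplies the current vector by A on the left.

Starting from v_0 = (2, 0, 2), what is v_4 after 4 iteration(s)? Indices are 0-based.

v_4 = (36, -22, 12)

v_0 = (2, 0, 2).
v_1 = A·v_0 = (0, -2, 0).
v_2 = A·v_1 = (-4, 2, 4).
v_3 = A·v_2 = (-4, 10, -20).
v_4 = A·v_3 = (36, -22, 12).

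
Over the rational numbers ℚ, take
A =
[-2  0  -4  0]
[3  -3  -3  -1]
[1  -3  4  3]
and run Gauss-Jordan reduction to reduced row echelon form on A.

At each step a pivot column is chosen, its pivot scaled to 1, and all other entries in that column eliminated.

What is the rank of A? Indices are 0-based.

[1] R0 /= -2  ⇒  (1, 0, 2, 0)
     R1 -= 3·R0  ⇒  (0, -3, -9, -1)
     R2 -= 1·R0  ⇒  (0, -3, 2, 3)
[2] R1 /= -3  ⇒  (0, 1, 3, 1/3)
     R2 -= -3·R1  ⇒  (0, 0, 11, 4)
[3] R2 /= 11  ⇒  (0, 0, 1, 4/11)
     R0 -= 2·R2  ⇒  (1, 0, 0, -8/11)
     R1 -= 3·R2  ⇒  (0, 1, 0, -25/33)

rank = 3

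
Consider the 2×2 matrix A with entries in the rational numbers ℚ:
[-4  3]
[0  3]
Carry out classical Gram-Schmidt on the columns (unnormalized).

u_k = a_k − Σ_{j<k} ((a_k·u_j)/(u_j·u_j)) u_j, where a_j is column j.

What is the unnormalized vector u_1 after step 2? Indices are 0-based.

Step 1: u_0 = a_0 = (-4, 0).
Step 2: u_1 = a_1 − (-3/4)·u_0 = (0, 3).

u_1 = (0, 3)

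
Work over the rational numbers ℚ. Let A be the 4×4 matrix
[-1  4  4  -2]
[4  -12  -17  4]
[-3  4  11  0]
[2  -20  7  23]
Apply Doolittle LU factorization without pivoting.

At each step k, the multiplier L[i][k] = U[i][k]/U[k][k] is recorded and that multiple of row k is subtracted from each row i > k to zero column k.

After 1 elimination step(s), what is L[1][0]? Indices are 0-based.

k=0: U[0][0]=-1
  eliminate (1,0): mult=-4, new row 1: (0, 4, -1, -4); set L[1][0]=-4
  eliminate (2,0): mult=3, new row 2: (0, -8, -1, 6); set L[2][0]=3
  eliminate (3,0): mult=-2, new row 3: (0, -12, 15, 19); set L[3][0]=-2

L[1][0] = -4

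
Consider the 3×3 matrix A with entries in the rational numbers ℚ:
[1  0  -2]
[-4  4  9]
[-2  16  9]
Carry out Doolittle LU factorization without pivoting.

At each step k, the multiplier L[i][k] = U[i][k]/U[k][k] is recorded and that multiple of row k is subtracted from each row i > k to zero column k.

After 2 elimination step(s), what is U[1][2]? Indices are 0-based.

U[1][2] = 1

k=0: U[0][0]=1
  eliminate (1,0): mult=-4, new row 1: (0, 4, 1); set L[1][0]=-4
  eliminate (2,0): mult=-2, new row 2: (0, 16, 5); set L[2][0]=-2
k=1: U[1][1]=4
  eliminate (2,1): mult=4, new row 2: (0, 0, 1); set L[2][1]=4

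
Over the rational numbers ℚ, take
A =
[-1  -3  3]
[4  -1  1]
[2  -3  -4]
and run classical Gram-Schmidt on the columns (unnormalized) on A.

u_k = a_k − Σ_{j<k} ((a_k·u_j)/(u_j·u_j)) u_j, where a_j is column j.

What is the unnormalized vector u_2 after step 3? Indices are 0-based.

Step 1: u_0 = a_0 = (-1, 4, 2).
Step 2: u_1 = a_1 − (-1/3)·u_0 = (-10/3, 1/3, -7/3).
Step 3: u_2 = a_2 − (-1/3)·u_0 − (-1/50)·u_1 = (13/5, 117/50, -169/50).

u_2 = (13/5, 117/50, -169/50)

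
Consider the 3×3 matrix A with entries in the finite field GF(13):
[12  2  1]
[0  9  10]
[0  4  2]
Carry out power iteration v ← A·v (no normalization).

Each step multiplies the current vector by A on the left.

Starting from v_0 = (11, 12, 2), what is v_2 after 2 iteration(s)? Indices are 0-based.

v_0 = (11, 12, 2).
v_1 = A·v_0 = (2, 11, 0).
v_2 = A·v_1 = (7, 8, 5).

v_2 = (7, 8, 5)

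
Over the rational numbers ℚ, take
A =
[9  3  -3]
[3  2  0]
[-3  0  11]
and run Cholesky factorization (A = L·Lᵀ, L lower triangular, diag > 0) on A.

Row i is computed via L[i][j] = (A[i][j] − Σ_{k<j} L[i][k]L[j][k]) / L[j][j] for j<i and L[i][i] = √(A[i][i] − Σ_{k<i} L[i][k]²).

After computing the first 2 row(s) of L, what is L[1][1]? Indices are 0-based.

Step 1: L[0][0] = √(9) = 3.
  L[1][0] = (3) / L[0][0] = 1.
Step 2: L[1][1] = √(1) = 1.

L[1][1] = 1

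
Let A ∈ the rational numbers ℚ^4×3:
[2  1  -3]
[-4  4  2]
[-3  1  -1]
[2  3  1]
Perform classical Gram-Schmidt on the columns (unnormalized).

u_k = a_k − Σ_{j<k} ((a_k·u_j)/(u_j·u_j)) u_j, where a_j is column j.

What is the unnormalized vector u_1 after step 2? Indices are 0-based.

Step 1: u_0 = a_0 = (2, -4, -3, 2).
Step 2: u_1 = a_1 − (-1/3)·u_0 = (5/3, 8/3, 0, 11/3).

u_1 = (5/3, 8/3, 0, 11/3)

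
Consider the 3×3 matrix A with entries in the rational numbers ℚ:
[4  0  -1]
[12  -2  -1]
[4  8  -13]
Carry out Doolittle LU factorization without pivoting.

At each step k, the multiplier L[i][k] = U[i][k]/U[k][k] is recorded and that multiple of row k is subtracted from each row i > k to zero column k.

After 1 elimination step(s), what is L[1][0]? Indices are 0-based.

L[1][0] = 3

k=0: U[0][0]=4
  eliminate (1,0): mult=3, new row 1: (0, -2, 2); set L[1][0]=3
  eliminate (2,0): mult=1, new row 2: (0, 8, -12); set L[2][0]=1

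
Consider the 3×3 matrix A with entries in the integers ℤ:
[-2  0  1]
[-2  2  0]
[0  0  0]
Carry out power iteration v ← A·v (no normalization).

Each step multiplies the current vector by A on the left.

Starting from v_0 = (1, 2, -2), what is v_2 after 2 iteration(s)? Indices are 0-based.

v_2 = (8, 12, 0)

v_0 = (1, 2, -2).
v_1 = A·v_0 = (-4, 2, 0).
v_2 = A·v_1 = (8, 12, 0).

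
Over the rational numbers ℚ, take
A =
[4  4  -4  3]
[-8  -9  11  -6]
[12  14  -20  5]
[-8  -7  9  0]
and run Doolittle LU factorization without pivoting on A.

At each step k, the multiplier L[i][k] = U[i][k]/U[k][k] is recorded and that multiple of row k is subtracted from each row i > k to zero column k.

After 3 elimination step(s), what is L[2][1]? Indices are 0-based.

L[2][1] = -2

Step 1: pivot at (0,0) is 4.
  row1 ← row1 − (-2)·row0  ⇒  L[1][0]=-2, U row1=(0, -1, 3, 0)
  row2 ← row2 − (3)·row0  ⇒  L[2][0]=3, U row2=(0, 2, -8, -4)
  row3 ← row3 − (-2)·row0  ⇒  L[3][0]=-2, U row3=(0, 1, 1, 6)
Step 2: pivot at (1,1) is -1.
  row2 ← row2 − (-2)·row1  ⇒  L[2][1]=-2, U row2=(0, 0, -2, -4)
  row3 ← row3 − (-1)·row1  ⇒  L[3][1]=-1, U row3=(0, 0, 4, 6)
Step 3: pivot at (2,2) is -2.
  row3 ← row3 − (-2)·row2  ⇒  L[3][2]=-2, U row3=(0, 0, 0, -2)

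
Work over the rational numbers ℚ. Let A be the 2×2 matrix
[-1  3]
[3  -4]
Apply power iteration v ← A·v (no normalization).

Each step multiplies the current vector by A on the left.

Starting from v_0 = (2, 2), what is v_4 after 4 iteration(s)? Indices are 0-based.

v_0 = (2, 2).
v_1 = A·v_0 = (4, -2).
v_2 = A·v_1 = (-10, 20).
v_3 = A·v_2 = (70, -110).
v_4 = A·v_3 = (-400, 650).

v_4 = (-400, 650)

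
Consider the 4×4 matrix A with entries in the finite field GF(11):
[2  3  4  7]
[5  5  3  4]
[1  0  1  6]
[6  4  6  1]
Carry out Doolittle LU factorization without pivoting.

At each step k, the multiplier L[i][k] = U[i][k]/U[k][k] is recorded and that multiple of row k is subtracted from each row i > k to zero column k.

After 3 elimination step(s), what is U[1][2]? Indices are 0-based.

U[1][2] = 4

k=0: U[0][0]=2
  eliminate (1,0): mult=8, new row 1: (0, 3, 4, 3); set L[1][0]=8
  eliminate (2,0): mult=6, new row 2: (0, 4, 10, 8); set L[2][0]=6
  eliminate (3,0): mult=3, new row 3: (0, 6, 5, 2); set L[3][0]=3
k=1: U[1][1]=3
  eliminate (2,1): mult=5, new row 2: (0, 0, 1, 4); set L[2][1]=5
  eliminate (3,1): mult=2, new row 3: (0, 0, 8, 7); set L[3][1]=2
k=2: U[2][2]=1
  eliminate (3,2): mult=8, new row 3: (0, 0, 0, 8); set L[3][2]=8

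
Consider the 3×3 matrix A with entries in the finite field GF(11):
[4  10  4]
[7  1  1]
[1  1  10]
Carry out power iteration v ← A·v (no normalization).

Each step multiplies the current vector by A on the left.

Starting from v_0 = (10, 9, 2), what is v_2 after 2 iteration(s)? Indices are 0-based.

v_2 = (0, 8, 4)

v_0 = (10, 9, 2).
v_1 = A·v_0 = (6, 4, 6).
v_2 = A·v_1 = (0, 8, 4).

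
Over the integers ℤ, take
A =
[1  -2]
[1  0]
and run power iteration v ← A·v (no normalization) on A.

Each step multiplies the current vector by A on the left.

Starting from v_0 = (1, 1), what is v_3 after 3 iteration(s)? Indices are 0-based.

v_0 = (1, 1).
v_1 = A·v_0 = (-1, 1).
v_2 = A·v_1 = (-3, -1).
v_3 = A·v_2 = (-1, -3).

v_3 = (-1, -3)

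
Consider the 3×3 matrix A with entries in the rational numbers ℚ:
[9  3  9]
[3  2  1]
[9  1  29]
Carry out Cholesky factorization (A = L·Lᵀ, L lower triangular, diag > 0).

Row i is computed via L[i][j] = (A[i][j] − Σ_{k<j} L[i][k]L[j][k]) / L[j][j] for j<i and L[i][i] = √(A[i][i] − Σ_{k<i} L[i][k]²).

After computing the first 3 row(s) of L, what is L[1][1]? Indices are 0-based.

Step 1: L[0][0] = √(9) = 3.
  L[1][0] = (3) / L[0][0] = 1.
Step 2: L[1][1] = √(1) = 1.
  L[2][0] = (9) / L[0][0] = 3.
  L[2][1] = (-2) / L[1][1] = -2.
Step 3: L[2][2] = √(16) = 4.

L[1][1] = 1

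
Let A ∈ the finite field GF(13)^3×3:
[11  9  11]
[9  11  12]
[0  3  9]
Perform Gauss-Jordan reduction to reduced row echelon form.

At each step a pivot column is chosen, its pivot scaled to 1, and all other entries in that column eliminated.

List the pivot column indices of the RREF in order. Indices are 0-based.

pivot columns: 0, 1, 2

pivot(0,0)=11: scale R0 → (1, 2, 1)
  clear (1,0): R1 −= (9)R0 → (0, 6, 3)
pivot(1,1)=6: scale R1 → (0, 1, 7)
  clear (0,1): R0 −= (2)R1 → (1, 0, 0)
  clear (2,1): R2 −= (3)R1 → (0, 0, 1)
pivot(2,2)=1: scale R2 → (0, 0, 1)
  clear (1,2): R1 −= (7)R2 → (0, 1, 0)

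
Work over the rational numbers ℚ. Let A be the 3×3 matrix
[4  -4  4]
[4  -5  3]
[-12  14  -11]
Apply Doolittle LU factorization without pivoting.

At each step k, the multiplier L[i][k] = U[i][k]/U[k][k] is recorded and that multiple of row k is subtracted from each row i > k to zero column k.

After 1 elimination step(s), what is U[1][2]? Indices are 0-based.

k=0: U[0][0]=4
  eliminate (1,0): mult=1, new row 1: (0, -1, -1); set L[1][0]=1
  eliminate (2,0): mult=-3, new row 2: (0, 2, 1); set L[2][0]=-3

U[1][2] = -1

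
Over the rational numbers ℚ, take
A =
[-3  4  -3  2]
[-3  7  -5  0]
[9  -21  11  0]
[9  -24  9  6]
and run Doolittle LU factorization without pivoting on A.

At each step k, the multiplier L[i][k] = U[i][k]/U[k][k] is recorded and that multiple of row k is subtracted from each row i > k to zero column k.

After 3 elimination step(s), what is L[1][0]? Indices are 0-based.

Step 1: pivot at (0,0) is -3.
  row1 ← row1 − (1)·row0  ⇒  L[1][0]=1, U row1=(0, 3, -2, -2)
  row2 ← row2 − (-3)·row0  ⇒  L[2][0]=-3, U row2=(0, -9, 2, 6)
  row3 ← row3 − (-3)·row0  ⇒  L[3][0]=-3, U row3=(0, -12, 0, 12)
Step 2: pivot at (1,1) is 3.
  row2 ← row2 − (-3)·row1  ⇒  L[2][1]=-3, U row2=(0, 0, -4, 0)
  row3 ← row3 − (-4)·row1  ⇒  L[3][1]=-4, U row3=(0, 0, -8, 4)
Step 3: pivot at (2,2) is -4.
  row3 ← row3 − (2)·row2  ⇒  L[3][2]=2, U row3=(0, 0, 0, 4)

L[1][0] = 1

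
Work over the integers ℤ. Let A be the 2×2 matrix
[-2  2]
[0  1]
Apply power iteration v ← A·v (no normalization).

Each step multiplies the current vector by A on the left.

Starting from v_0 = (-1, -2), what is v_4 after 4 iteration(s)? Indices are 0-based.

v_0 = (-1, -2).
v_1 = A·v_0 = (-2, -2).
v_2 = A·v_1 = (0, -2).
v_3 = A·v_2 = (-4, -2).
v_4 = A·v_3 = (4, -2).

v_4 = (4, -2)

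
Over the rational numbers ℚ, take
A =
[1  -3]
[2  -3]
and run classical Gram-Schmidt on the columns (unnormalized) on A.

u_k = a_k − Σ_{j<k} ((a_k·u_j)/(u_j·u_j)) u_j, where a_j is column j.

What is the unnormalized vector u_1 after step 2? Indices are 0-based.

Step 1: u_0 = a_0 = (1, 2).
Step 2: u_1 = a_1 − (-9/5)·u_0 = (-6/5, 3/5).

u_1 = (-6/5, 3/5)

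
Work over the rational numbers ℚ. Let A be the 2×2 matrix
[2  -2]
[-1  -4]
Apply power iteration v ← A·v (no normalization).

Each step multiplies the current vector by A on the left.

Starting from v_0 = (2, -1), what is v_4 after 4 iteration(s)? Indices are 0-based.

v_0 = (2, -1).
v_1 = A·v_0 = (6, 2).
v_2 = A·v_1 = (8, -14).
v_3 = A·v_2 = (44, 48).
v_4 = A·v_3 = (-8, -236).

v_4 = (-8, -236)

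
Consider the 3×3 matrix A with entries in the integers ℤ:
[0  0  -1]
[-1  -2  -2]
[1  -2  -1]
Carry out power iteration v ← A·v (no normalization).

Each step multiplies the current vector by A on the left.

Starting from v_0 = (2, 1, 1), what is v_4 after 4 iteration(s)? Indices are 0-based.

v_0 = (2, 1, 1).
v_1 = A·v_0 = (-1, -6, -1).
v_2 = A·v_1 = (1, 15, 12).
v_3 = A·v_2 = (-12, -55, -41).
v_4 = A·v_3 = (41, 204, 139).

v_4 = (41, 204, 139)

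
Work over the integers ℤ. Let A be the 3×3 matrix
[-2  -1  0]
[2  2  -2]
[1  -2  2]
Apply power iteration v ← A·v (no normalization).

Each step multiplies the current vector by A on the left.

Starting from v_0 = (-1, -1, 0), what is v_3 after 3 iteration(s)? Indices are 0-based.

v_0 = (-1, -1, 0).
v_1 = A·v_0 = (3, -4, 1).
v_2 = A·v_1 = (-2, -4, 13).
v_3 = A·v_2 = (8, -38, 32).

v_3 = (8, -38, 32)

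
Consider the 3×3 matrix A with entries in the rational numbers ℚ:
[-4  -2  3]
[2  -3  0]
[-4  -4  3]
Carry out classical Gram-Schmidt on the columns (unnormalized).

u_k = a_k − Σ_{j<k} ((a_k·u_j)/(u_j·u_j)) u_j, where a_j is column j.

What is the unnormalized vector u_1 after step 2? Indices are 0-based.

Step 1: u_0 = a_0 = (-4, 2, -4).
Step 2: u_1 = a_1 − (1/2)·u_0 = (0, -4, -2).

u_1 = (0, -4, -2)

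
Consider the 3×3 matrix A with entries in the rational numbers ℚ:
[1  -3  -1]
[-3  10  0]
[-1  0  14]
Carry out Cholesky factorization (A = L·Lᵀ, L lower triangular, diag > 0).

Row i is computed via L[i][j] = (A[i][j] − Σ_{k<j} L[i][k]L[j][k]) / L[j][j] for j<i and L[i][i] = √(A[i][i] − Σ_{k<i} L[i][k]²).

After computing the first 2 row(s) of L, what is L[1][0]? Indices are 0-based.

L[1][0] = -3

Step 1: L[0][0] = √(1) = 1.
  L[1][0] = (-3) / L[0][0] = -3.
Step 2: L[1][1] = √(1) = 1.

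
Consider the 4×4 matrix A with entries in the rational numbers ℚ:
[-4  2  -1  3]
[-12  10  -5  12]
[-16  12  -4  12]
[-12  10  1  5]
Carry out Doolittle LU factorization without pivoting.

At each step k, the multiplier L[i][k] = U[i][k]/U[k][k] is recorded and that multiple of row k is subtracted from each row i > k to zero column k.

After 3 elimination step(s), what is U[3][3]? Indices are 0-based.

k=0: U[0][0]=-4
  eliminate (1,0): mult=3, new row 1: (0, 4, -2, 3); set L[1][0]=3
  eliminate (2,0): mult=4, new row 2: (0, 4, 0, 0); set L[2][0]=4
  eliminate (3,0): mult=3, new row 3: (0, 4, 4, -4); set L[3][0]=3
k=1: U[1][1]=4
  eliminate (2,1): mult=1, new row 2: (0, 0, 2, -3); set L[2][1]=1
  eliminate (3,1): mult=1, new row 3: (0, 0, 6, -7); set L[3][1]=1
k=2: U[2][2]=2
  eliminate (3,2): mult=3, new row 3: (0, 0, 0, 2); set L[3][2]=3

U[3][3] = 2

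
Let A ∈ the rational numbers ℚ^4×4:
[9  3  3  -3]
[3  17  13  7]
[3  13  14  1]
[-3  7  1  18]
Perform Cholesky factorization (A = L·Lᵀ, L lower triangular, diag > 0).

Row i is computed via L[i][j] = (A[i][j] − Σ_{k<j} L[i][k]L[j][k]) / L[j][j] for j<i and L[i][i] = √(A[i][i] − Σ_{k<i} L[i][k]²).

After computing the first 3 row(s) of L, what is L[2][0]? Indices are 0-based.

Step 1: L[0][0] = √(9) = 3.
  L[1][0] = (3) / L[0][0] = 1.
Step 2: L[1][1] = √(16) = 4.
  L[2][0] = (3) / L[0][0] = 1.
  L[2][1] = (12) / L[1][1] = 3.
Step 3: L[2][2] = √(4) = 2.

L[2][0] = 1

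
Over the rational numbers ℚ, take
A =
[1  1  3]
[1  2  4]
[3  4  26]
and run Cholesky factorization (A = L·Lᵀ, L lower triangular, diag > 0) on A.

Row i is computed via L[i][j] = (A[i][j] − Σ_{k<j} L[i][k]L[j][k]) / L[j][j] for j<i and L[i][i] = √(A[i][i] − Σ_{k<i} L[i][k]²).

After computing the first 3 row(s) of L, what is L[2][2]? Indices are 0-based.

Step 1: L[0][0] = √(1) = 1.
  L[1][0] = (1) / L[0][0] = 1.
Step 2: L[1][1] = √(1) = 1.
  L[2][0] = (3) / L[0][0] = 3.
  L[2][1] = (1) / L[1][1] = 1.
Step 3: L[2][2] = √(16) = 4.

L[2][2] = 4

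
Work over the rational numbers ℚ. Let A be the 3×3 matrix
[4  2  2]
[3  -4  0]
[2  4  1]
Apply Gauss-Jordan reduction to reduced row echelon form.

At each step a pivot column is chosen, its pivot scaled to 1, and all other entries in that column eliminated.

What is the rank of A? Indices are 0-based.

pivot(0,0)=4: scale R0 → (1, 1/2, 1/2)
  clear (1,0): R1 −= (3)R0 → (0, -11/2, -3/2)
  clear (2,0): R2 −= (2)R0 → (0, 3, 0)
pivot(1,1)=-11/2: scale R1 → (0, 1, 3/11)
  clear (0,1): R0 −= (1/2)R1 → (1, 0, 4/11)
  clear (2,1): R2 −= (3)R1 → (0, 0, -9/11)
pivot(2,2)=-9/11: scale R2 → (0, 0, 1)
  clear (0,2): R0 −= (4/11)R2 → (1, 0, 0)
  clear (1,2): R1 −= (3/11)R2 → (0, 1, 0)

rank = 3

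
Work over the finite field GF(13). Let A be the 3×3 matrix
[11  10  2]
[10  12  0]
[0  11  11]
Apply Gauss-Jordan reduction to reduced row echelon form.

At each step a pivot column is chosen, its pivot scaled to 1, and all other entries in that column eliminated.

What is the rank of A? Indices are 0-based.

rank = 2

[1] R0 /= 11  ⇒  (1, 8, 12)
     R1 -= 10·R0  ⇒  (0, 10, 10)
[2] R1 /= 10  ⇒  (0, 1, 1)
     R0 -= 8·R1  ⇒  (1, 0, 4)
     R2 -= 11·R1  ⇒  (0, 0, 0)
column 2 empty below row 2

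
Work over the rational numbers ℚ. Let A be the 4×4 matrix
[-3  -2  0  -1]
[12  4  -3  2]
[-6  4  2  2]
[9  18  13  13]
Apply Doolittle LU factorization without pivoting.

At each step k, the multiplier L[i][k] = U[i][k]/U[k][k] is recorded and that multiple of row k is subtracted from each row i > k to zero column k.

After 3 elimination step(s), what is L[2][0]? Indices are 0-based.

Step 1: pivot at (0,0) is -3.
  row1 ← row1 − (-4)·row0  ⇒  L[1][0]=-4, U row1=(0, -4, -3, -2)
  row2 ← row2 − (2)·row0  ⇒  L[2][0]=2, U row2=(0, 8, 2, 4)
  row3 ← row3 − (-3)·row0  ⇒  L[3][0]=-3, U row3=(0, 12, 13, 10)
Step 2: pivot at (1,1) is -4.
  row2 ← row2 − (-2)·row1  ⇒  L[2][1]=-2, U row2=(0, 0, -4, 0)
  row3 ← row3 − (-3)·row1  ⇒  L[3][1]=-3, U row3=(0, 0, 4, 4)
Step 3: pivot at (2,2) is -4.
  row3 ← row3 − (-1)·row2  ⇒  L[3][2]=-1, U row3=(0, 0, 0, 4)

L[2][0] = 2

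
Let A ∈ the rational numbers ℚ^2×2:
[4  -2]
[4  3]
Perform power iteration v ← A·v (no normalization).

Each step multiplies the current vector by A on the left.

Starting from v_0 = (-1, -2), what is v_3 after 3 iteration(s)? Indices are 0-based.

v_3 = (140, -10)

v_0 = (-1, -2).
v_1 = A·v_0 = (0, -10).
v_2 = A·v_1 = (20, -30).
v_3 = A·v_2 = (140, -10).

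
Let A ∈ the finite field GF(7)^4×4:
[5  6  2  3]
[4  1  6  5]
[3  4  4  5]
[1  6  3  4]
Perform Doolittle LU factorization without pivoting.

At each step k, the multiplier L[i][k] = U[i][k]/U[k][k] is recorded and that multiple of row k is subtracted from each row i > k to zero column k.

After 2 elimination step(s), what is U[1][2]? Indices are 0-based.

Step 1: pivot at (0,0) is 5.
  row1 ← row1 − (5)·row0  ⇒  L[1][0]=5, U row1=(0, 6, 3, 4)
  row2 ← row2 − (2)·row0  ⇒  L[2][0]=2, U row2=(0, 6, 0, 6)
  row3 ← row3 − (3)·row0  ⇒  L[3][0]=3, U row3=(0, 2, 4, 2)
Step 2: pivot at (1,1) is 6.
  row2 ← row2 − (1)·row1  ⇒  L[2][1]=1, U row2=(0, 0, 4, 2)
  row3 ← row3 − (5)·row1  ⇒  L[3][1]=5, U row3=(0, 0, 3, 3)

U[1][2] = 3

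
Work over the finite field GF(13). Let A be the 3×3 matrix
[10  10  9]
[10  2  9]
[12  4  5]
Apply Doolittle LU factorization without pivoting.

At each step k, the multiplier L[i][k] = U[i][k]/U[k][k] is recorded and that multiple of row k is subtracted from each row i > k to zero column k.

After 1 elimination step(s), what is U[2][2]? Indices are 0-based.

[col 0] pivot 10
  R1 -= 1*R0 → (0, 5, 0)  (L[1][0] := 1)
  R2 -= 9*R0 → (0, 5, 2)  (L[2][0] := 9)

U[2][2] = 2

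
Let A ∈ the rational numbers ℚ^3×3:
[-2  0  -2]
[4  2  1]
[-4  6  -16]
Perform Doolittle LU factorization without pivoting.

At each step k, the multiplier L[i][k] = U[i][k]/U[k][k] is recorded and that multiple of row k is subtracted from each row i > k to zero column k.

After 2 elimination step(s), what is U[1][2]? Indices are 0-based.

k=0: U[0][0]=-2
  eliminate (1,0): mult=-2, new row 1: (0, 2, -3); set L[1][0]=-2
  eliminate (2,0): mult=2, new row 2: (0, 6, -12); set L[2][0]=2
k=1: U[1][1]=2
  eliminate (2,1): mult=3, new row 2: (0, 0, -3); set L[2][1]=3

U[1][2] = -3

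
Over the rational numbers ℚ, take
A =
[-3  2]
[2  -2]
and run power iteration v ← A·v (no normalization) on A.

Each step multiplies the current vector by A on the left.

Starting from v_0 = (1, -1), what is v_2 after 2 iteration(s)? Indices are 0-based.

v_0 = (1, -1).
v_1 = A·v_0 = (-5, 4).
v_2 = A·v_1 = (23, -18).

v_2 = (23, -18)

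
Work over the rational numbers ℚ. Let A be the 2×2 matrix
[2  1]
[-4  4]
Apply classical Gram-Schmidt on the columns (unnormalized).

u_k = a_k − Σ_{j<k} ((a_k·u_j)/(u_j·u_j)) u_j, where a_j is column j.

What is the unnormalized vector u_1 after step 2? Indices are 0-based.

u_1 = (12/5, 6/5)

Step 1: u_0 = a_0 = (2, -4).
Step 2: u_1 = a_1 − (-7/10)·u_0 = (12/5, 6/5).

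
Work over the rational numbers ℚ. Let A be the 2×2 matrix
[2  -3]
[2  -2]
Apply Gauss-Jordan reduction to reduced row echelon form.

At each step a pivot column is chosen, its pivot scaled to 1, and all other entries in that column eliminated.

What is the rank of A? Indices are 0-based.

rank = 2

pivot(0,0)=2: scale R0 → (1, -3/2)
  clear (1,0): R1 −= (2)R0 → (0, 1)
pivot(1,1)=1: scale R1 → (0, 1)
  clear (0,1): R0 −= (-3/2)R1 → (1, 0)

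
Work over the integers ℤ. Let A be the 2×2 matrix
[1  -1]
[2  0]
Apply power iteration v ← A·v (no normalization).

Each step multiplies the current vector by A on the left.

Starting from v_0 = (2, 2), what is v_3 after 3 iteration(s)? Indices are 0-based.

v_0 = (2, 2).
v_1 = A·v_0 = (0, 4).
v_2 = A·v_1 = (-4, 0).
v_3 = A·v_2 = (-4, -8).

v_3 = (-4, -8)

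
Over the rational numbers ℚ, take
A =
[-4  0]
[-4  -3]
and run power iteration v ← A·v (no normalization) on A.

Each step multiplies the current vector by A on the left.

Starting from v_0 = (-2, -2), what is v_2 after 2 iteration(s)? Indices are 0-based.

v_0 = (-2, -2).
v_1 = A·v_0 = (8, 14).
v_2 = A·v_1 = (-32, -74).

v_2 = (-32, -74)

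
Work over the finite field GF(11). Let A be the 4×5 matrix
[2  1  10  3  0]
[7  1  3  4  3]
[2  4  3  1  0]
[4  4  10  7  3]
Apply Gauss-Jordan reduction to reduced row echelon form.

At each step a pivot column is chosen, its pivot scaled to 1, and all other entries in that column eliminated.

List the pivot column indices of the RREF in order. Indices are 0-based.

pivot(0,0)=2: scale R0 → (1, 6, 5, 7, 0)
  clear (1,0): R1 −= (7)R0 → (0, 3, 1, 10, 3)
  clear (2,0): R2 −= (2)R0 → (0, 3, 4, 9, 0)
  clear (3,0): R3 −= (4)R0 → (0, 2, 1, 1, 3)
pivot(1,1)=3: scale R1 → (0, 1, 4, 7, 1)
  clear (0,1): R0 −= (6)R1 → (1, 0, 3, 9, 5)
  clear (2,1): R2 −= (3)R1 → (0, 0, 3, 10, 8)
  clear (3,1): R3 −= (2)R1 → (0, 0, 4, 9, 1)
pivot(2,2)=3: scale R2 → (0, 0, 1, 7, 10)
  clear (0,2): R0 −= (3)R2 → (1, 0, 0, 10, 8)
  clear (1,2): R1 −= (4)R2 → (0, 1, 0, 1, 5)
  clear (3,2): R3 −= (4)R2 → (0, 0, 0, 3, 5)
pivot(3,3)=3: scale R3 → (0, 0, 0, 1, 9)
  clear (0,3): R0 −= (10)R3 → (1, 0, 0, 0, 6)
  clear (1,3): R1 −= (1)R3 → (0, 1, 0, 0, 7)
  clear (2,3): R2 −= (7)R3 → (0, 0, 1, 0, 2)

pivot columns: 0, 1, 2, 3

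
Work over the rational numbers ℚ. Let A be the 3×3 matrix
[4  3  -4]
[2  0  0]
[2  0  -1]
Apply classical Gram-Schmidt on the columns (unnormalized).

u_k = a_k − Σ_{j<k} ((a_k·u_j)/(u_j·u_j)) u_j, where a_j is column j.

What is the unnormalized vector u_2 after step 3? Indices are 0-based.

u_2 = (0, 1/2, -1/2)

Step 1: u_0 = a_0 = (4, 2, 2).
Step 2: u_1 = a_1 − (1/2)·u_0 = (1, -1, -1).
Step 3: u_2 = a_2 − (-3/4)·u_0 − (-1)·u_1 = (0, 1/2, -1/2).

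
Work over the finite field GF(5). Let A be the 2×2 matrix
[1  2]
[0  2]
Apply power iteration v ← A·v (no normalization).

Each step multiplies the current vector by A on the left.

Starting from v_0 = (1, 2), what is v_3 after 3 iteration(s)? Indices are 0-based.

v_0 = (1, 2).
v_1 = A·v_0 = (0, 4).
v_2 = A·v_1 = (3, 3).
v_3 = A·v_2 = (4, 1).

v_3 = (4, 1)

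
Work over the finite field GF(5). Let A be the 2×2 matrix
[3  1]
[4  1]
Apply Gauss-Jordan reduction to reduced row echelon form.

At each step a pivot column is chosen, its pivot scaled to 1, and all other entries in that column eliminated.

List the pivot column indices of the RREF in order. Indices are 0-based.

pivot(0,0)=3: scale R0 → (1, 2)
  clear (1,0): R1 −= (4)R0 → (0, 3)
pivot(1,1)=3: scale R1 → (0, 1)
  clear (0,1): R0 −= (2)R1 → (1, 0)

pivot columns: 0, 1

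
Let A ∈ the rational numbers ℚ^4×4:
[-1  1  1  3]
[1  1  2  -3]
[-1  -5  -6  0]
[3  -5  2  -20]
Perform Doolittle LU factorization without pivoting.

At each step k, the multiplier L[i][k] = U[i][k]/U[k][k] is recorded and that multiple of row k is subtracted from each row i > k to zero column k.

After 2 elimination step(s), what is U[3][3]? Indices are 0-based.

Step 1: pivot at (0,0) is -1.
  row1 ← row1 − (-1)·row0  ⇒  L[1][0]=-1, U row1=(0, 2, 3, 0)
  row2 ← row2 − (1)·row0  ⇒  L[2][0]=1, U row2=(0, -6, -7, -3)
  row3 ← row3 − (-3)·row0  ⇒  L[3][0]=-3, U row3=(0, -2, 5, -11)
Step 2: pivot at (1,1) is 2.
  row2 ← row2 − (-3)·row1  ⇒  L[2][1]=-3, U row2=(0, 0, 2, -3)
  row3 ← row3 − (-1)·row1  ⇒  L[3][1]=-1, U row3=(0, 0, 8, -11)

U[3][3] = -11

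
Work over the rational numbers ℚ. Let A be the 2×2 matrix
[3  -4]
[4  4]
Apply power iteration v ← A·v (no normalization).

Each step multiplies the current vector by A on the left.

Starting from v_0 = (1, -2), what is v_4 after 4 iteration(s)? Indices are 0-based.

v_4 = (-1127, 1372)

v_0 = (1, -2).
v_1 = A·v_0 = (11, -4).
v_2 = A·v_1 = (49, 28).
v_3 = A·v_2 = (35, 308).
v_4 = A·v_3 = (-1127, 1372).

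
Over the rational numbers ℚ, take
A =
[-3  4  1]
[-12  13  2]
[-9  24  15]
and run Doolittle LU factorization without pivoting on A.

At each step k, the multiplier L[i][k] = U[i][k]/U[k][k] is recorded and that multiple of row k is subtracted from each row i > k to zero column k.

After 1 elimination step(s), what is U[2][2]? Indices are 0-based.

k=0: U[0][0]=-3
  eliminate (1,0): mult=4, new row 1: (0, -3, -2); set L[1][0]=4
  eliminate (2,0): mult=3, new row 2: (0, 12, 12); set L[2][0]=3

U[2][2] = 12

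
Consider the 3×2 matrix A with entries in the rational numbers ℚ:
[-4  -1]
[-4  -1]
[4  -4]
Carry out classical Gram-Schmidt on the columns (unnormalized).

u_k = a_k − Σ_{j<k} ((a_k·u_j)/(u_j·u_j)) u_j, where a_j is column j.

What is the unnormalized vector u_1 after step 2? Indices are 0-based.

u_1 = (-5/3, -5/3, -10/3)

Step 1: u_0 = a_0 = (-4, -4, 4).
Step 2: u_1 = a_1 − (-1/6)·u_0 = (-5/3, -5/3, -10/3).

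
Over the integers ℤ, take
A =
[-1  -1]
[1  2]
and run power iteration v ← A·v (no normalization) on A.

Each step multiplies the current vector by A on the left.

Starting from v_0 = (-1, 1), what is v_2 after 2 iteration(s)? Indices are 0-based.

v_2 = (-1, 2)

v_0 = (-1, 1).
v_1 = A·v_0 = (0, 1).
v_2 = A·v_1 = (-1, 2).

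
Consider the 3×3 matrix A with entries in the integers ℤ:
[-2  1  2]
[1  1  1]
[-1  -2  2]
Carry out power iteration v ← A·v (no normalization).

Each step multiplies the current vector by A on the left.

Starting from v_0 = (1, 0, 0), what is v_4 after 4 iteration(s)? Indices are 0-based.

v_0 = (1, 0, 0).
v_1 = A·v_0 = (-2, 1, -1).
v_2 = A·v_1 = (3, -2, -2).
v_3 = A·v_2 = (-12, -1, -3).
v_4 = A·v_3 = (17, -16, 8).

v_4 = (17, -16, 8)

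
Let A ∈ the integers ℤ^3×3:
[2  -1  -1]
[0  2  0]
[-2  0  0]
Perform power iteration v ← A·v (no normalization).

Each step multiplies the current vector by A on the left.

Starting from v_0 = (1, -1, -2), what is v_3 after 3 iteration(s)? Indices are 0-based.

v_0 = (1, -1, -2).
v_1 = A·v_0 = (5, -2, -2).
v_2 = A·v_1 = (14, -4, -10).
v_3 = A·v_2 = (42, -8, -28).

v_3 = (42, -8, -28)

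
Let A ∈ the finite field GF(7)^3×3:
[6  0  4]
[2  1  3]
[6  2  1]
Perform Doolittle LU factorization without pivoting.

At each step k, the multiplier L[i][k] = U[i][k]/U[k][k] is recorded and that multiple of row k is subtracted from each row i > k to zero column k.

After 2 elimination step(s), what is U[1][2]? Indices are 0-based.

[col 0] pivot 6
  R1 -= 5*R0 → (0, 1, 4)  (L[1][0] := 5)
  R2 -= 1*R0 → (0, 2, 4)  (L[2][0] := 1)
[col 1] pivot 1
  R2 -= 2*R1 → (0, 0, 3)  (L[2][1] := 2)

U[1][2] = 4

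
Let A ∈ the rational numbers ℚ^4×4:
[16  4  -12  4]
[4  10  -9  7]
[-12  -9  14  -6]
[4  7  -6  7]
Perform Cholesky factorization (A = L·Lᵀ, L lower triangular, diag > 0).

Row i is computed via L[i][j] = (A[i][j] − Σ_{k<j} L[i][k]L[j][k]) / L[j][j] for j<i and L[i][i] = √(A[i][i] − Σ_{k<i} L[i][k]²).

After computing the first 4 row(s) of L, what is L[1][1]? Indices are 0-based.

L[1][1] = 3

Step 1: L[0][0] = √(16) = 4.
  L[1][0] = (4) / L[0][0] = 1.
Step 2: L[1][1] = √(9) = 3.
  L[2][0] = (-12) / L[0][0] = -3.
  L[2][1] = (-6) / L[1][1] = -2.
Step 3: L[2][2] = √(1) = 1.
  L[3][0] = (4) / L[0][0] = 1.
  L[3][1] = (6) / L[1][1] = 2.
  L[3][2] = (1) / L[2][2] = 1.
Step 4: L[3][3] = √(1) = 1.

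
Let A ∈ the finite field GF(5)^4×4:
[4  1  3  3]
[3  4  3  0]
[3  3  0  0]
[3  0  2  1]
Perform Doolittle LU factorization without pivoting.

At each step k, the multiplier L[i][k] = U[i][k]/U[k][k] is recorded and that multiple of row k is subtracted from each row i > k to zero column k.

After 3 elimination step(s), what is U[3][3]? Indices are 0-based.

U[3][3] = 2

k=0: U[0][0]=4
  eliminate (1,0): mult=2, new row 1: (0, 2, 2, 4); set L[1][0]=2
  eliminate (2,0): mult=2, new row 2: (0, 1, 4, 4); set L[2][0]=2
  eliminate (3,0): mult=2, new row 3: (0, 3, 1, 0); set L[3][0]=2
k=1: U[1][1]=2
  eliminate (2,1): mult=3, new row 2: (0, 0, 3, 2); set L[2][1]=3
  eliminate (3,1): mult=4, new row 3: (0, 0, 3, 4); set L[3][1]=4
k=2: U[2][2]=3
  eliminate (3,2): mult=1, new row 3: (0, 0, 0, 2); set L[3][2]=1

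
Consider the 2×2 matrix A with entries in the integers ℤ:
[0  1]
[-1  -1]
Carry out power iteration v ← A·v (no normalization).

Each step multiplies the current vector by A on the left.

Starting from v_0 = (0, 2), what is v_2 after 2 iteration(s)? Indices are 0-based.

v_2 = (-2, 0)

v_0 = (0, 2).
v_1 = A·v_0 = (2, -2).
v_2 = A·v_1 = (-2, 0).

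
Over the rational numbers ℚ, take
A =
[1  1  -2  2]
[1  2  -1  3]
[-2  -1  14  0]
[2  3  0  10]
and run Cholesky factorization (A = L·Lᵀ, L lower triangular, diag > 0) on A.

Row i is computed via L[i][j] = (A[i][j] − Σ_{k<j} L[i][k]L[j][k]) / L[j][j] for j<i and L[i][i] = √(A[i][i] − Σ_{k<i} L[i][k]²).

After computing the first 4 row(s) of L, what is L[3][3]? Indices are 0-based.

Step 1: L[0][0] = √(1) = 1.
  L[1][0] = (1) / L[0][0] = 1.
Step 2: L[1][1] = √(1) = 1.
  L[2][0] = (-2) / L[0][0] = -2.
  L[2][1] = (1) / L[1][1] = 1.
Step 3: L[2][2] = √(9) = 3.
  L[3][0] = (2) / L[0][0] = 2.
  L[3][1] = (1) / L[1][1] = 1.
  L[3][2] = (3) / L[2][2] = 1.
Step 4: L[3][3] = √(4) = 2.

L[3][3] = 2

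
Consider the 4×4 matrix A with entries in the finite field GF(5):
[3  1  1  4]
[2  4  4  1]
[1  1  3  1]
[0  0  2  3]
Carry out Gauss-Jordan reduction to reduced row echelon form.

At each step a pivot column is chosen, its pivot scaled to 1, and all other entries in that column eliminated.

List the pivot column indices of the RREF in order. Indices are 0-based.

[1] R0 /= 3  ⇒  (1, 2, 2, 3)
     R1 -= 2·R0  ⇒  (0, 0, 0, 0)
     R2 -= 1·R0  ⇒  (0, 4, 1, 3)
[2] R1 <-> R2
[2] R1 /= 4  ⇒  (0, 1, 4, 2)
     R0 -= 2·R1  ⇒  (1, 0, 4, 4)
[3] R2 <-> R3
[3] R2 /= 2  ⇒  (0, 0, 1, 4)
     R0 -= 4·R2  ⇒  (1, 0, 0, 3)
     R1 -= 4·R2  ⇒  (0, 1, 0, 1)
column 3 empty below row 3

pivot columns: 0, 1, 2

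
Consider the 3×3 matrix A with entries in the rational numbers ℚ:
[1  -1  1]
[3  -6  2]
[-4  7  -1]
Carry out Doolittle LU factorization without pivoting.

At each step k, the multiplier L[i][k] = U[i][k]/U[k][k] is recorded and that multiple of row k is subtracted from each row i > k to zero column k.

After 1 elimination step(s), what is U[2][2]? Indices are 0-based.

U[2][2] = 3

Step 1: pivot at (0,0) is 1.
  row1 ← row1 − (3)·row0  ⇒  L[1][0]=3, U row1=(0, -3, -1)
  row2 ← row2 − (-4)·row0  ⇒  L[2][0]=-4, U row2=(0, 3, 3)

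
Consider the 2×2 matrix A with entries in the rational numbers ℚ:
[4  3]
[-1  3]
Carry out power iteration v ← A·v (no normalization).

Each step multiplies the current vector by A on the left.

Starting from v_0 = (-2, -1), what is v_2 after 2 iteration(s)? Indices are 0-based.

v_2 = (-47, 8)

v_0 = (-2, -1).
v_1 = A·v_0 = (-11, -1).
v_2 = A·v_1 = (-47, 8).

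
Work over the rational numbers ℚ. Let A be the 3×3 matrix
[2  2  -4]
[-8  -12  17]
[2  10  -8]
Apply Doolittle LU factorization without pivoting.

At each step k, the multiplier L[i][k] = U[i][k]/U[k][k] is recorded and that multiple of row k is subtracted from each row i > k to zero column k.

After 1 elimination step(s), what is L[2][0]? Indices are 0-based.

Step 1: pivot at (0,0) is 2.
  row1 ← row1 − (-4)·row0  ⇒  L[1][0]=-4, U row1=(0, -4, 1)
  row2 ← row2 − (1)·row0  ⇒  L[2][0]=1, U row2=(0, 8, -4)

L[2][0] = 1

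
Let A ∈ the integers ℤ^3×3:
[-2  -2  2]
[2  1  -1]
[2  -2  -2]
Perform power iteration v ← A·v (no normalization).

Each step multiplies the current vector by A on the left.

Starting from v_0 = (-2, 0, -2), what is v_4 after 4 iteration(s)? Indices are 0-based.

v_4 = (-4, 6, -4)

v_0 = (-2, 0, -2).
v_1 = A·v_0 = (0, -2, 0).
v_2 = A·v_1 = (4, -2, 4).
v_3 = A·v_2 = (4, 2, 4).
v_4 = A·v_3 = (-4, 6, -4).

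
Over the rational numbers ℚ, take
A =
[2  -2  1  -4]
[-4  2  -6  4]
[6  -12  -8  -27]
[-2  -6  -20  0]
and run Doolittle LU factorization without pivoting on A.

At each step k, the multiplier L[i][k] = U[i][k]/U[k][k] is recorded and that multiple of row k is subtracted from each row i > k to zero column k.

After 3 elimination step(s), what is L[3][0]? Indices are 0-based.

k=0: U[0][0]=2
  eliminate (1,0): mult=-2, new row 1: (0, -2, -4, -4); set L[1][0]=-2
  eliminate (2,0): mult=3, new row 2: (0, -6, -11, -15); set L[2][0]=3
  eliminate (3,0): mult=-1, new row 3: (0, -8, -19, -4); set L[3][0]=-1
k=1: U[1][1]=-2
  eliminate (2,1): mult=3, new row 2: (0, 0, 1, -3); set L[2][1]=3
  eliminate (3,1): mult=4, new row 3: (0, 0, -3, 12); set L[3][1]=4
k=2: U[2][2]=1
  eliminate (3,2): mult=-3, new row 3: (0, 0, 0, 3); set L[3][2]=-3

L[3][0] = -1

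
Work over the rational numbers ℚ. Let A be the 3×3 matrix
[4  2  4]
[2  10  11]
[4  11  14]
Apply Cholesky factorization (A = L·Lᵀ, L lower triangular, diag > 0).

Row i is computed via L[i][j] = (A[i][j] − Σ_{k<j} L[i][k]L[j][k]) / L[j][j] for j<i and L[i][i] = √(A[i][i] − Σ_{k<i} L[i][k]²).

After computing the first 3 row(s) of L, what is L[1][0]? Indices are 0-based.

L[1][0] = 1

Step 1: L[0][0] = √(4) = 2.
  L[1][0] = (2) / L[0][0] = 1.
Step 2: L[1][1] = √(9) = 3.
  L[2][0] = (4) / L[0][0] = 2.
  L[2][1] = (9) / L[1][1] = 3.
Step 3: L[2][2] = √(1) = 1.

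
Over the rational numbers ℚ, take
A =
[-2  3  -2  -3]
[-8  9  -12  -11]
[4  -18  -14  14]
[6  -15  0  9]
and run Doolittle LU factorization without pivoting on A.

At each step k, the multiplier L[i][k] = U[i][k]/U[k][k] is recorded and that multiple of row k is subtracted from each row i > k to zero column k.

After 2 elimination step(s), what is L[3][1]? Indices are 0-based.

Step 1: pivot at (0,0) is -2.
  row1 ← row1 − (4)·row0  ⇒  L[1][0]=4, U row1=(0, -3, -4, 1)
  row2 ← row2 − (-2)·row0  ⇒  L[2][0]=-2, U row2=(0, -12, -18, 8)
  row3 ← row3 − (-3)·row0  ⇒  L[3][0]=-3, U row3=(0, -6, -6, 0)
Step 2: pivot at (1,1) is -3.
  row2 ← row2 − (4)·row1  ⇒  L[2][1]=4, U row2=(0, 0, -2, 4)
  row3 ← row3 − (2)·row1  ⇒  L[3][1]=2, U row3=(0, 0, 2, -2)

L[3][1] = 2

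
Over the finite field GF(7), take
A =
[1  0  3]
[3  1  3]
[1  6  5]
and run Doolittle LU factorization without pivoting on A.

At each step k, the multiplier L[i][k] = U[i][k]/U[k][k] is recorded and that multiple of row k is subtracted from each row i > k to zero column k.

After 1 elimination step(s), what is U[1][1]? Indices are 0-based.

U[1][1] = 1

[col 0] pivot 1
  R1 -= 3*R0 → (0, 1, 1)  (L[1][0] := 3)
  R2 -= 1*R0 → (0, 6, 2)  (L[2][0] := 1)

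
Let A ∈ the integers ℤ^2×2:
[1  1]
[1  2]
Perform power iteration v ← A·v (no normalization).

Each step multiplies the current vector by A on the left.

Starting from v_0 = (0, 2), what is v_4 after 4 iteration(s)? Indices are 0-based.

v_0 = (0, 2).
v_1 = A·v_0 = (2, 4).
v_2 = A·v_1 = (6, 10).
v_3 = A·v_2 = (16, 26).
v_4 = A·v_3 = (42, 68).

v_4 = (42, 68)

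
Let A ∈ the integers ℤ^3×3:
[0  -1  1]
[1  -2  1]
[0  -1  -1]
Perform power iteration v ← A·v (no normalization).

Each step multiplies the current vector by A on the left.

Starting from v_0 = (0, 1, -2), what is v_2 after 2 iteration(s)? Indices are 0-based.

v_2 = (5, 6, 3)

v_0 = (0, 1, -2).
v_1 = A·v_0 = (-3, -4, 1).
v_2 = A·v_1 = (5, 6, 3).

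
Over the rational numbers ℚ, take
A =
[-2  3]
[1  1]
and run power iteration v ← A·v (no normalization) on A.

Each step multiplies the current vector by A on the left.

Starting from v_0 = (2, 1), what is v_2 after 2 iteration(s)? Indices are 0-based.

v_2 = (11, 2)

v_0 = (2, 1).
v_1 = A·v_0 = (-1, 3).
v_2 = A·v_1 = (11, 2).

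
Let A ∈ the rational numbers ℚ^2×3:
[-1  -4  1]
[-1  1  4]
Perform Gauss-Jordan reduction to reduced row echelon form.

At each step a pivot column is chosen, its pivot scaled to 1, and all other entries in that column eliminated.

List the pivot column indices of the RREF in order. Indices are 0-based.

pivot columns: 0, 1

[1] R0 /= -1  ⇒  (1, 4, -1)
     R1 -= -1·R0  ⇒  (0, 5, 3)
[2] R1 /= 5  ⇒  (0, 1, 3/5)
     R0 -= 4·R1  ⇒  (1, 0, -17/5)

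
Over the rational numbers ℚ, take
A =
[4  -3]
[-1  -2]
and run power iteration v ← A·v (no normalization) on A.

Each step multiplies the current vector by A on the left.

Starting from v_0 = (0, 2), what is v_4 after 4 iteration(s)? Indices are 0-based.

v_0 = (0, 2).
v_1 = A·v_0 = (-6, -4).
v_2 = A·v_1 = (-12, 14).
v_3 = A·v_2 = (-90, -16).
v_4 = A·v_3 = (-312, 122).

v_4 = (-312, 122)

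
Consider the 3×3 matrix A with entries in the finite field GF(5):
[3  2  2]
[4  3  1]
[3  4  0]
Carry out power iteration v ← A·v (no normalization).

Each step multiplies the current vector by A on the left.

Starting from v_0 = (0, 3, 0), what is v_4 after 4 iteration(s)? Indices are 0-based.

v_0 = (0, 3, 0).
v_1 = A·v_0 = (1, 4, 2).
v_2 = A·v_1 = (0, 3, 4).
v_3 = A·v_2 = (4, 3, 2).
v_4 = A·v_3 = (2, 2, 4).

v_4 = (2, 2, 4)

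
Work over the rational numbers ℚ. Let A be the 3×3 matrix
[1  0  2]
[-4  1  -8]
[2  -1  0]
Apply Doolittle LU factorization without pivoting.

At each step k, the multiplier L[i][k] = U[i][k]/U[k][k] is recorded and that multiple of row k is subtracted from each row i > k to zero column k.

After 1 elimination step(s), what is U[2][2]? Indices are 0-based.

U[2][2] = -4

[col 0] pivot 1
  R1 -= -4*R0 → (0, 1, 0)  (L[1][0] := -4)
  R2 -= 2*R0 → (0, -1, -4)  (L[2][0] := 2)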